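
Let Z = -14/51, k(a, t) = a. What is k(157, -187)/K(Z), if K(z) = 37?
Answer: 157/37 ≈ 4.2432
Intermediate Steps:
Z = -14/51 (Z = -14*1/51 = -14/51 ≈ -0.27451)
k(157, -187)/K(Z) = 157/37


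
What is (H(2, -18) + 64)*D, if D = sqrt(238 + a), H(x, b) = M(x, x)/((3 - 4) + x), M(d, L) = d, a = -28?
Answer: 66*sqrt(210) ≈ 956.43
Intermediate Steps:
H(x, b) = x/(-1 + x) (H(x, b) = x/((3 - 4) + x) = x/(-1 + x))
D = sqrt(210) (D = sqrt(238 - 28) = sqrt(210) ≈ 14.491)
(H(2, -18) + 64)*D = (2/(-1 + 2) + 64)*sqrt(210) = (2/1 + 64)*sqrt(210) = (2*1 + 64)*sqrt(210) = (2 + 64)*sqrt(210) = 66*sqrt(210)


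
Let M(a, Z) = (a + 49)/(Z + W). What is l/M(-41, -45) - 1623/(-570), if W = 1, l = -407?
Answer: 212928/95 ≈ 2241.3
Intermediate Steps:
M(a, Z) = (49 + a)/(1 + Z) (M(a, Z) = (a + 49)/(Z + 1) = (49 + a)/(1 + Z))
l/M(-41, -45) - 1623/(-570) = -407*(1 - 45)/(49 - 41) - 1623/(-570) = -407/(8/(-44)) - 1623*(-1/570) = -407/((-1/44*8)) + 541/190 = -407/(-2/11) + 541/190 = -407*(-11/2) + 541/190 = 4477/2 + 541/190 = 212928/95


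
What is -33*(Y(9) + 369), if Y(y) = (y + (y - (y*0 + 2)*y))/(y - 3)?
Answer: -12177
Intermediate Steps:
Y(y) = 0 (Y(y) = (y + (y - (0 + 2)*y))/(-3 + y) = (y + (y - 2*y))/(-3 + y) = (y - y)/(-3 + y) = 0/(-3 + y) = 0)
-33*(Y(9) + 369) = -33*(0 + 369) = -33*369 = -12177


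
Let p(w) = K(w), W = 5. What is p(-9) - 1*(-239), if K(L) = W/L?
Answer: 2146/9 ≈ 238.44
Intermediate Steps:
K(L) = 5/L
p(w) = 5/w
p(-9) - 1*(-239) = 5/(-9) - 1*(-239) = 5*(-⅑) + 239 = -5/9 + 239 = 2146/9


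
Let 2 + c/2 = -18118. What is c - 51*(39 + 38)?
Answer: -40167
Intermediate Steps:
c = -36240 (c = -4 + 2*(-18118) = -4 - 36236 = -36240)
c - 51*(39 + 38) = -36240 - 51*(39 + 38) = -36240 - 51*77 = -36240 - 3927 = -40167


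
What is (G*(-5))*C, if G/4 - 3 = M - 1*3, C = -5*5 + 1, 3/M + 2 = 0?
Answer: -720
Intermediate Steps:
M = -3/2 (M = 3/(-2 + 0) = 3/(-2) = 3*(-½) = -3/2 ≈ -1.5000)
C = -24 (C = -25 + 1 = -24)
G = -6 (G = 12 + 4*(-3/2 - 1*3) = 12 + 4*(-3/2 - 3) = 12 + 4*(-9/2) = 12 - 18 = -6)
(G*(-5))*C = -6*(-5)*(-24) = 30*(-24) = -720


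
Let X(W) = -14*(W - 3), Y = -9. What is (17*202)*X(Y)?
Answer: 576912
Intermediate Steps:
X(W) = 42 - 14*W (X(W) = -14*(-3 + W) = 42 - 14*W)
(17*202)*X(Y) = (17*202)*(42 - 14*(-9)) = 3434*(42 + 126) = 3434*168 = 576912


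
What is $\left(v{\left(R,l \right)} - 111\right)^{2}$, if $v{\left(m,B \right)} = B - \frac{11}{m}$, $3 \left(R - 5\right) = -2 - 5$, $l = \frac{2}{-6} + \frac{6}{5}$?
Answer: $\frac{187991521}{14400} \approx 13055.0$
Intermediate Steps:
$l = \frac{13}{15}$ ($l = 2 \left(- \frac{1}{6}\right) + 6 \cdot \frac{1}{5} = - \frac{1}{3} + \frac{6}{5} = \frac{13}{15} \approx 0.86667$)
$R = \frac{8}{3}$ ($R = 5 + \frac{-2 - 5}{3} = 5 + \frac{1}{3} \left(-7\right) = 5 - \frac{7}{3} = \frac{8}{3} \approx 2.6667$)
$\left(v{\left(R,l \right)} - 111\right)^{2} = \left(\left(\frac{13}{15} - \frac{11}{\frac{8}{3}}\right) - 111\right)^{2} = \left(\left(\frac{13}{15} - \frac{33}{8}\right) - 111\right)^{2} = \left(- \frac{391}{120} - 111\right)^{2} = \left(- \frac{13711}{120}\right)^{2} = \frac{187991521}{14400}$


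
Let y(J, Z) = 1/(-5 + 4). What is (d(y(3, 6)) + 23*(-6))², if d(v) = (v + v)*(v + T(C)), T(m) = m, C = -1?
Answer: 17956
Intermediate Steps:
y(J, Z) = -1 (y(J, Z) = 1/(-1) = -1)
d(v) = 2*v*(-1 + v) (d(v) = (v + v)*(v - 1) = (2*v)*(-1 + v) = 2*v*(-1 + v))
(d(y(3, 6)) + 23*(-6))² = (2*(-1)*(-1 - 1) + 23*(-6))² = (2*(-1)*(-2) - 138)² = (4 - 138)² = (-134)² = 17956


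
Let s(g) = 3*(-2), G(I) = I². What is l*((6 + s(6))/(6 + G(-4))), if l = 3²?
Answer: 0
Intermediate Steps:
s(g) = -6
l = 9
l*((6 + s(6))/(6 + G(-4))) = 9*((6 - 6)/(6 + (-4)²)) = 9*(0/(6 + 16)) = 9*(0/22) = 9*(0*(1/22)) = 9*0 = 0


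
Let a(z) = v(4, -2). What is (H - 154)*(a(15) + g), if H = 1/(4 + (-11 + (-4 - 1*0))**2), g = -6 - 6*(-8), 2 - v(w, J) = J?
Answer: -1622190/229 ≈ -7083.8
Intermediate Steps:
v(w, J) = 2 - J
a(z) = 4 (a(z) = 2 - 1*(-2) = 2 + 2 = 4)
g = 42 (g = -6 + 48 = 42)
H = 1/229 (H = 1/(4 + (-11 + (-4 + 0))**2) = 1/(4 + (-11 - 4)**2) = 1/(4 + (-15)**2) = 1/(4 + 225) = 1/229 ≈ 0.0043668)
(H - 154)*(a(15) + g) = (1/229 - 154)*(4 + 42) = -35265/229*46 = -1622190/229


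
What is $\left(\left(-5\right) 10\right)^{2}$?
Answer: $2500$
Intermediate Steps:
$\left(\left(-5\right) 10\right)^{2} = \left(-50\right)^{2} = 2500$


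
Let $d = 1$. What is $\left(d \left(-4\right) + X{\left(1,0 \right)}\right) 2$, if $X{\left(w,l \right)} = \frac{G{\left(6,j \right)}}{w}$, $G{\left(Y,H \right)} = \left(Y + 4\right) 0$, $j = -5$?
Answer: $-8$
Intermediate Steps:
$G{\left(Y,H \right)} = 0$ ($G{\left(Y,H \right)} = \left(4 + Y\right) 0 = 0$)
$X{\left(w,l \right)} = 0$ ($X{\left(w,l \right)} = \frac{0}{w} = 0$)
$\left(d \left(-4\right) + X{\left(1,0 \right)}\right) 2 = \left(1 \left(-4\right) + 0\right) 2 = \left(-4 + 0\right) 2 = \left(-4\right) 2 = -8$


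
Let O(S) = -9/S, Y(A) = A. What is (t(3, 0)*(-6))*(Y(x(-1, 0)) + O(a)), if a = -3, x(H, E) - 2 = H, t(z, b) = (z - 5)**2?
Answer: -96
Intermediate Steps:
t(z, b) = (-5 + z)**2
x(H, E) = 2 + H
(t(3, 0)*(-6))*(Y(x(-1, 0)) + O(a)) = ((-5 + 3)**2*(-6))*((2 - 1) - 9/(-3)) = ((-2)**2*(-6))*(1 - 9*(-1/3)) = (4*(-6))*(1 + 3) = -24*4 = -96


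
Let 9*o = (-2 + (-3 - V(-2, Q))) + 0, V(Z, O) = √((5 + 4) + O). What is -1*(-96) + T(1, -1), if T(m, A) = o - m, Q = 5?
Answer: 850/9 - √14/9 ≈ 94.029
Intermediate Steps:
V(Z, O) = √(9 + O)
o = -5/9 - √14/9 (o = ((-2 + (-3 - √(9 + 5))) + 0)/9 = ((-2 + (-3 - √14)) + 0)/9 = ((-5 - √14) + 0)/9 = (-5 - √14)/9 = -5/9 - √14/9 ≈ -0.97130)
T(m, A) = -5/9 - m - √14/9 (T(m, A) = (-5/9 - √14/9) - m = -5/9 - m - √14/9)
-1*(-96) + T(1, -1) = -1*(-96) + (-5/9 - 1*1 - √14/9) = 96 + (-5/9 - 1 - √14/9) = 96 + (-14/9 - √14/9) = 850/9 - √14/9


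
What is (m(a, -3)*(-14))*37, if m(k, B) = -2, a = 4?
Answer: 1036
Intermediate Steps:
(m(a, -3)*(-14))*37 = -2*(-14)*37 = 28*37 = 1036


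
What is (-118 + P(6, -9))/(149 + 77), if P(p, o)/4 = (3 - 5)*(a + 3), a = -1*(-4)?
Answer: -87/113 ≈ -0.76991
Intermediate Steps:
a = 4
P(p, o) = -56 (P(p, o) = 4*((3 - 5)*(4 + 3)) = 4*(-2*7) = 4*(-14) = -56)
(-118 + P(6, -9))/(149 + 77) = (-118 - 56)/(149 + 77) = -174/226 = -174*1/226 = -87/113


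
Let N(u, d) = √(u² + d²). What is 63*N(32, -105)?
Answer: 63*√12049 ≈ 6915.4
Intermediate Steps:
N(u, d) = √(d² + u²)
63*N(32, -105) = 63*√((-105)² + 32²) = 63*√(11025 + 1024) = 63*√12049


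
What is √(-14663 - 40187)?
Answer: 5*I*√2194 ≈ 234.2*I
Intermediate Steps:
√(-14663 - 40187) = √(-54850) = 5*I*√2194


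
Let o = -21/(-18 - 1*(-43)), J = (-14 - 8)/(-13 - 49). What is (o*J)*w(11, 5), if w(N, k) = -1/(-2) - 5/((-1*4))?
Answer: -1617/3100 ≈ -0.52161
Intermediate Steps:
J = 11/31 (J = -22/(-62) = -22*(-1/62) = 11/31 ≈ 0.35484)
w(N, k) = 7/4 (w(N, k) = -1*(-½) - 5/(-4) = ½ - 5*(-¼) = ½ + 5/4 = 7/4)
o = -21/25 (o = -21/(-18 + 43) = -21/25 ≈ -0.84000)
(o*J)*w(11, 5) = -21/25*11/31*(7/4) = -231/775*7/4 = -1617/3100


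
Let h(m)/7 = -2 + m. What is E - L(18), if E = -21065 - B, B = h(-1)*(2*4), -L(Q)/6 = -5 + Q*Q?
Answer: -18983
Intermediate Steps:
h(m) = -14 + 7*m (h(m) = 7*(-2 + m) = -14 + 7*m)
L(Q) = 30 - 6*Q**2 (L(Q) = -6*(-5 + Q*Q) = -6*(-5 + Q**2) = 30 - 6*Q**2)
B = -168 (B = (-14 + 7*(-1))*(2*4) = (-14 - 7)*8 = -21*8 = -168)
E = -20897 (E = -21065 - 1*(-168) = -21065 + 168 = -20897)
E - L(18) = -20897 - (30 - 6*18**2) = -20897 - (30 - 6*324) = -20897 - (30 - 1944) = -20897 - 1*(-1914) = -20897 + 1914 = -18983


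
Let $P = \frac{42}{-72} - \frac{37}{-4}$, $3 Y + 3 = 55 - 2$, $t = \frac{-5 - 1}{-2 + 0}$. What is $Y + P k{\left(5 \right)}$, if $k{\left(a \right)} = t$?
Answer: $\frac{128}{3} \approx 42.667$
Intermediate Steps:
$t = 3$ ($t = - \frac{6}{-2} = \left(-6\right) \left(- \frac{1}{2}\right) = 3$)
$k{\left(a \right)} = 3$
$Y = \frac{50}{3}$ ($Y = -1 + \frac{55 - 2}{3} = -1 + \frac{1}{3} \cdot 53 = -1 + \frac{53}{3} = \frac{50}{3} \approx 16.667$)
$P = \frac{26}{3}$ ($P = 42 \left(- \frac{1}{72}\right) - - \frac{37}{4} = - \frac{7}{12} + \frac{37}{4} = \frac{26}{3} \approx 8.6667$)
$Y + P k{\left(5 \right)} = \frac{50}{3} + \frac{26}{3} \cdot 3 = \frac{50}{3} + 26 = \frac{128}{3}$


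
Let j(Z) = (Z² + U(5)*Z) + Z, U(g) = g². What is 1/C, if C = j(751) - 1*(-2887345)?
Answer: 1/3470872 ≈ 2.8811e-7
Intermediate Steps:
j(Z) = Z² + 26*Z (j(Z) = (Z² + 5²*Z) + Z = (Z² + 25*Z) + Z = Z² + 26*Z)
C = 3470872 (C = 751*(26 + 751) - 1*(-2887345) = 751*777 + 2887345 = 583527 + 2887345 = 3470872)
1/C = 1/3470872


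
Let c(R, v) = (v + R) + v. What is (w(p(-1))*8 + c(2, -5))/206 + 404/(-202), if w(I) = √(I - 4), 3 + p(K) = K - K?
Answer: -210/103 + 4*I*√7/103 ≈ -2.0388 + 0.10275*I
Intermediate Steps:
p(K) = -3 (p(K) = -3 + (K - K) = -3 + 0 = -3)
w(I) = √(-4 + I)
c(R, v) = R + 2*v (c(R, v) = (R + v) + v = R + 2*v)
(w(p(-1))*8 + c(2, -5))/206 + 404/(-202) = (√(-4 - 3)*8 + (2 + 2*(-5)))/206 + 404/(-202) = (√(-7)*8 + (2 - 10))*(1/206) + 404*(-1/202) = ((I*√7)*8 - 8)*(1/206) - 2 = (8*I*√7 - 8)*(1/206) - 2 = (-8 + 8*I*√7)*(1/206) - 2 = (-4/103 + 4*I*√7/103) - 2 = -210/103 + 4*I*√7/103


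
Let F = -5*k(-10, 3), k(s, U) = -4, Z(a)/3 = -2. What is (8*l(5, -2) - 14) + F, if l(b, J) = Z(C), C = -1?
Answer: -42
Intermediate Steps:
Z(a) = -6 (Z(a) = 3*(-2) = -6)
l(b, J) = -6
F = 20 (F = -5*(-4) = 20)
(8*l(5, -2) - 14) + F = (8*(-6) - 14) + 20 = (-48 - 14) + 20 = -62 + 20 = -42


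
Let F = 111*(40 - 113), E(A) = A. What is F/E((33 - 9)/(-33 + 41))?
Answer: -2701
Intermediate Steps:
F = -8103 (F = 111*(-73) = -8103)
F/E((33 - 9)/(-33 + 41)) = -8103*(-33 + 41)/(33 - 9) = -8103/(24/8) = -8103/(24*(⅛)) = -8103/3 = -8103*⅓ = -2701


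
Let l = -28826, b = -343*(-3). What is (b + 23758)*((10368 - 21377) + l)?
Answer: -987390145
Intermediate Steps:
b = 1029
(b + 23758)*((10368 - 21377) + l) = (1029 + 23758)*((10368 - 21377) - 28826) = 24787*(-11009 - 28826) = 24787*(-39835) = -987390145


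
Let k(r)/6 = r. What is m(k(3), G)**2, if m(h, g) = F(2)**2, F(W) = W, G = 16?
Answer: 16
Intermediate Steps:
k(r) = 6*r
m(h, g) = 4 (m(h, g) = 2**2 = 4)
m(k(3), G)**2 = 4**2 = 16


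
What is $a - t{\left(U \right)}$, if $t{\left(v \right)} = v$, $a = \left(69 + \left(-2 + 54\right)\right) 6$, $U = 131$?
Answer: $595$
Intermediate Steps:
$a = 726$ ($a = \left(69 + 52\right) 6 = 121 \cdot 6 = 726$)
$a - t{\left(U \right)} = 726 - 131 = 595$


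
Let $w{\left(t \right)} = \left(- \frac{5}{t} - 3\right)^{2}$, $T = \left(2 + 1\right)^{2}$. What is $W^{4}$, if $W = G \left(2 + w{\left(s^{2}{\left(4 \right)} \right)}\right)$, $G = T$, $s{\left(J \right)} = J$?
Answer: $\frac{798078369436087041}{4294967296} \approx 1.8582 \cdot 10^{8}$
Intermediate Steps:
$T = 9$ ($T = 3^{2} = 9$)
$G = 9$
$w{\left(t \right)} = \left(-3 - \frac{5}{t}\right)^{2}$
$W = \frac{29889}{256}$ ($W = 9 \left(2 + \frac{\left(5 + 3 \cdot 4^{2}\right)^{2}}{256}\right) = 9 \left(2 + \frac{\left(5 + 3 \cdot 16\right)^{2}}{256}\right) = 9 \left(2 + \frac{\left(5 + 48\right)^{2}}{256}\right) = 9 \left(2 + \frac{53^{2}}{256}\right) = 9 \left(2 + \frac{1}{256} \cdot 2809\right) = 9 \left(2 + \frac{2809}{256}\right) = 9 \cdot \frac{3321}{256} = \frac{29889}{256} \approx 116.75$)
$W^{4} = \left(\frac{29889}{256}\right)^{4} = \frac{798078369436087041}{4294967296}$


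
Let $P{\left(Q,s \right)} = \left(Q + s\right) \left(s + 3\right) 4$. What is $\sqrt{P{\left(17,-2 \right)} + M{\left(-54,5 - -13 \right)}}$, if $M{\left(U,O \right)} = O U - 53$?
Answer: $i \sqrt{965} \approx 31.064 i$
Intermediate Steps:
$M{\left(U,O \right)} = -53 + O U$
$P{\left(Q,s \right)} = 4 \left(3 + s\right) \left(Q + s\right)$ ($P{\left(Q,s \right)} = \left(Q + s\right) \left(3 + s\right) 4 = \left(3 + s\right) \left(Q + s\right) 4 = 4 \left(3 + s\right) \left(Q + s\right)$)
$\sqrt{P{\left(17,-2 \right)} + M{\left(-54,5 - -13 \right)}} = \sqrt{\left(4 \left(-2\right)^{2} + 12 \cdot 17 + 12 \left(-2\right) + 4 \cdot 17 \left(-2\right)\right) + \left(-53 + \left(5 - -13\right) \left(-54\right)\right)} = \sqrt{\left(4 \cdot 4 + 204 - 24 - 136\right) + \left(-53 + \left(5 + 13\right) \left(-54\right)\right)} = \sqrt{\left(16 + 204 - 24 - 136\right) + \left(-53 + 18 \left(-54\right)\right)} = \sqrt{60 - 1025} = \sqrt{-965} = i \sqrt{965}$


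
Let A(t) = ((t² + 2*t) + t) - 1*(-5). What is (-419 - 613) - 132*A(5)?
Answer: -6972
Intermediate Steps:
A(t) = 5 + t² + 3*t (A(t) = (t² + 3*t) + 5 = 5 + t² + 3*t)
(-419 - 613) - 132*A(5) = (-419 - 613) - 132*(5 + 5² + 3*5) = -1032 - 132*(5 + 25 + 15) = -1032 - 132*45 = -1032 - 5940 = -6972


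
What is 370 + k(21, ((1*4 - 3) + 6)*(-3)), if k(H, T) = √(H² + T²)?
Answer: 370 + 21*√2 ≈ 399.70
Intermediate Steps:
370 + k(21, ((1*4 - 3) + 6)*(-3)) = 370 + √(21² + (((1*4 - 3) + 6)*(-3))²) = 370 + √(441 + (((4 - 3) + 6)*(-3))²) = 370 + √(441 + ((1 + 6)*(-3))²) = 370 + √(441 + (7*(-3))²) = 370 + √(441 + (-21)²) = 370 + √(441 + 441) = 370 + √882 = 370 + 21*√2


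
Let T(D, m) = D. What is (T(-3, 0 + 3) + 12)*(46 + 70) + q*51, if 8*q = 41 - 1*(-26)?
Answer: 11769/8 ≈ 1471.1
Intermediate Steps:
q = 67/8 (q = (41 - 1*(-26))/8 = (41 + 26)/8 = (⅛)*67 = 67/8 ≈ 8.3750)
(T(-3, 0 + 3) + 12)*(46 + 70) + q*51 = (-3 + 12)*(46 + 70) + (67/8)*51 = 9*116 + 3417/8 = 1044 + 3417/8 = 11769/8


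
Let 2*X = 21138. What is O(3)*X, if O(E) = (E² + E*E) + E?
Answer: 221949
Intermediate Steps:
O(E) = E + 2*E² (O(E) = (E² + E²) + E = 2*E² + E = E + 2*E²)
X = 10569 (X = (½)*21138 = 10569)
O(3)*X = (3*(1 + 2*3))*10569 = (3*(1 + 6))*10569 = (3*7)*10569 = 21*10569 = 221949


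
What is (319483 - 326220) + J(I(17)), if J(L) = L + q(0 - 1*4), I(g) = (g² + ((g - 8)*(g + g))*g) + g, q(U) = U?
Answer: -1233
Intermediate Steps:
I(g) = g + g² + 2*g²*(-8 + g) (I(g) = (g² + ((-8 + g)*(2*g))*g) + g = (g² + (2*g*(-8 + g))*g) + g = (g² + 2*g²*(-8 + g)) + g = g + g² + 2*g²*(-8 + g))
J(L) = -4 + L (J(L) = L + (0 - 1*4) = L + (0 - 4) = L - 4 = -4 + L)
(319483 - 326220) + J(I(17)) = (319483 - 326220) + (-4 + 17*(1 - 15*17 + 2*17²)) = -6737 + (-4 + 17*(1 - 255 + 2*289)) = -6737 + (-4 + 17*(1 - 255 + 578)) = -6737 + (-4 + 17*324) = -6737 + (-4 + 5508) = -6737 + 5504 = -1233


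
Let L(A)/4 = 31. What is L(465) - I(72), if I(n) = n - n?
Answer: 124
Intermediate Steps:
L(A) = 124 (L(A) = 4*31 = 124)
I(n) = 0
L(465) - I(72) = 124 - 1*0 = 124 + 0 = 124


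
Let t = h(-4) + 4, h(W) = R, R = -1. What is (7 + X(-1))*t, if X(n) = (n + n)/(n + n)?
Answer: 24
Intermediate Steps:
h(W) = -1
X(n) = 1 (X(n) = (2*n)/((2*n)) = (2*n)*(1/(2*n)) = 1)
t = 3 (t = -1 + 4 = 3)
(7 + X(-1))*t = (7 + 1)*3 = 8*3 = 24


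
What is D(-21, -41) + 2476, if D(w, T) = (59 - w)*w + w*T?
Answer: 1657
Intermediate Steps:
D(w, T) = T*w + w*(59 - w) (D(w, T) = w*(59 - w) + T*w = T*w + w*(59 - w))
D(-21, -41) + 2476 = -21*(59 - 41 - 1*(-21)) + 2476 = -21*(59 - 41 + 21) + 2476 = -21*39 + 2476 = -819 + 2476 = 1657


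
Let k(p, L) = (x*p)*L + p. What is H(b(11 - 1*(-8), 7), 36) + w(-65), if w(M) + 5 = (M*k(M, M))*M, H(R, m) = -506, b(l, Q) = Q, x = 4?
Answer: 71127364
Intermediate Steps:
k(p, L) = p + 4*L*p (k(p, L) = (4*p)*L + p = 4*L*p + p = p + 4*L*p)
w(M) = -5 + M³*(1 + 4*M) (w(M) = -5 + (M*(M*(1 + 4*M)))*M = -5 + (M²*(1 + 4*M))*M = -5 + M³*(1 + 4*M))
H(b(11 - 1*(-8), 7), 36) + w(-65) = -506 + (-5 + (-65)³*(1 + 4*(-65))) = -506 + (-5 - 274625*(1 - 260)) = -506 + (-5 - 274625*(-259)) = -506 + (-5 + 71127875) = -506 + 71127870 = 71127364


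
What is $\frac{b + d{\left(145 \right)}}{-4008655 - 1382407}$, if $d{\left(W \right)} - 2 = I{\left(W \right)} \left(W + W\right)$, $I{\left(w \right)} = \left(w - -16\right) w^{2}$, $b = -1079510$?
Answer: $- \frac{490288871}{2695531} \approx -181.89$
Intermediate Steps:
$I{\left(w \right)} = w^{2} \left(16 + w\right)$ ($I{\left(w \right)} = \left(w + 16\right) w^{2} = \left(16 + w\right) w^{2} = w^{2} \left(16 + w\right)$)
$d{\left(W \right)} = 2 + 2 W^{3} \left(16 + W\right)$ ($d{\left(W \right)} = 2 + W^{2} \left(16 + W\right) \left(W + W\right) = 2 + W^{2} \left(16 + W\right) 2 W = 2 + 2 W^{3} \left(16 + W\right)$)
$\frac{b + d{\left(145 \right)}}{-4008655 - 1382407} = \frac{-1079510 + \left(2 + 2 \cdot 145^{3} \left(16 + 145\right)\right)}{-4008655 - 1382407} = \frac{-1079510 + \left(2 + 2 \cdot 3048625 \cdot 161\right)}{-4008655 - 1382407} = \frac{-1079510 + \left(2 + 981657250\right)}{-5391062} = \left(-1079510 + 981657252\right) \left(- \frac{1}{5391062}\right) = 980577742 \left(- \frac{1}{5391062}\right) = - \frac{490288871}{2695531}$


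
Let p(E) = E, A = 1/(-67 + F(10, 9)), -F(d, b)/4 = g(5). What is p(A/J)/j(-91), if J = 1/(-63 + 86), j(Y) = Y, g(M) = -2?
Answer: 23/5369 ≈ 0.0042839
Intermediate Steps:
F(d, b) = 8 (F(d, b) = -4*(-2) = 8)
J = 1/23 ≈ 0.043478
A = -1/59 (A = 1/(-67 + 8) = 1/(-59) = -1/59 ≈ -0.016949)
p(A/J)/j(-91) = -1/(59*1/23)/(-91) = -1/59*23*(-1/91) = -23/59*(-1/91) = 23/5369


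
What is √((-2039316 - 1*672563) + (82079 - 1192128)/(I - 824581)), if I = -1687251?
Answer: I*√4277513844050836282/1255916 ≈ 1646.8*I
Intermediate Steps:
√((-2039316 - 1*672563) + (82079 - 1192128)/(I - 824581)) = √((-2039316 - 1*672563) + (82079 - 1192128)/(-1687251 - 824581)) = √((-2039316 - 672563) - 1110049/(-2511832)) = √(-2711879 - 1110049*(-1/2511832)) = √(-2711879 + 1110049/2511832) = √(-6811783342279/2511832) = I*√4277513844050836282/1255916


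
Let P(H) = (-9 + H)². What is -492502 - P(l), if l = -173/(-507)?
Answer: -126616418698/257049 ≈ -4.9258e+5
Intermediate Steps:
l = 173/507 (l = -173*(-1/507) = 173/507 ≈ 0.34122)
-492502 - P(l) = -492502 - (-9 + 173/507)² = -492502 - (-4390/507)² = -492502 - 1*19272100/257049 = -492502 - 19272100/257049 = -126616418698/257049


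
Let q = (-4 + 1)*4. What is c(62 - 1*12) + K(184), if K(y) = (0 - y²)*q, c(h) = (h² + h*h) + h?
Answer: 411322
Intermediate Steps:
c(h) = h + 2*h² (c(h) = (h² + h²) + h = 2*h² + h = h + 2*h²)
q = -12 (q = -3*4 = -12)
K(y) = 12*y² (K(y) = (0 - y²)*(-12) = -y²*(-12) = 12*y²)
c(62 - 1*12) + K(184) = (62 - 1*12)*(1 + 2*(62 - 1*12)) + 12*184² = (62 - 12)*(1 + 2*(62 - 12)) + 12*33856 = 50*(1 + 2*50) + 406272 = 50*(1 + 100) + 406272 = 50*101 + 406272 = 5050 + 406272 = 411322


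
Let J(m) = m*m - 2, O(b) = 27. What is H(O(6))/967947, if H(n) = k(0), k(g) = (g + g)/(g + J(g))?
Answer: 0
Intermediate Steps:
J(m) = -2 + m² (J(m) = m² - 2 = -2 + m²)
k(g) = 2*g/(-2 + g + g²) (k(g) = (g + g)/(g + (-2 + g²)) = (2*g)/(-2 + g + g²) = 2*g/(-2 + g + g²))
H(n) = 0 (H(n) = 2*0/(-2 + 0 + 0²) = 2*0/(-2 + 0 + 0) = 2*0/(-2) = 2*0*(-½) = 0)
H(O(6))/967947 = 0/967947 = 0*(1/967947) = 0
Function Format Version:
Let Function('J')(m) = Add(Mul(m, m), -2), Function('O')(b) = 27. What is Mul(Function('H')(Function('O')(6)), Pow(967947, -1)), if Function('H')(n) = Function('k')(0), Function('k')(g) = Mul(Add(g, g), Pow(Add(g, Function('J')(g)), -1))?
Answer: 0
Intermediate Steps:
Function('J')(m) = Add(-2, Pow(m, 2)) (Function('J')(m) = Add(Pow(m, 2), -2) = Add(-2, Pow(m, 2)))
Function('k')(g) = Mul(2, g, Pow(Add(-2, g, Pow(g, 2)), -1)) (Function('k')(g) = Mul(Add(g, g), Pow(Add(g, Add(-2, Pow(g, 2))), -1)) = Mul(Mul(2, g), Pow(Add(-2, g, Pow(g, 2)), -1)) = Mul(2, g, Pow(Add(-2, g, Pow(g, 2)), -1)))
Function('H')(n) = 0 (Function('H')(n) = Mul(2, 0, Pow(Add(-2, 0, Pow(0, 2)), -1)) = Mul(2, 0, Pow(Add(-2, 0, 0), -1)) = Mul(2, 0, Pow(-2, -1)) = Mul(2, 0, Rational(-1, 2)) = 0)
Mul(Function('H')(Function('O')(6)), Pow(967947, -1)) = Mul(0, Pow(967947, -1)) = Mul(0, Rational(1, 967947)) = 0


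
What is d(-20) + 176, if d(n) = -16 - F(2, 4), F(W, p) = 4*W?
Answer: 152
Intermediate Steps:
d(n) = -24 (d(n) = -16 - 4*2 = -16 - 1*8 = -16 - 8 = -24)
d(-20) + 176 = -24 + 176 = 152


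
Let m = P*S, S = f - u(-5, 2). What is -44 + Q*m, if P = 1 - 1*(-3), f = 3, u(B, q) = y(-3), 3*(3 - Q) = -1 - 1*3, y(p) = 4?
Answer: -184/3 ≈ -61.333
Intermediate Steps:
Q = 13/3 (Q = 3 - (-1 - 1*3)/3 = 3 - (-1 - 3)/3 = 3 - ⅓*(-4) = 3 + 4/3 = 13/3 ≈ 4.3333)
u(B, q) = 4
S = -1 (S = 3 - 1*4 = 3 - 4 = -1)
P = 4 (P = 1 + 3 = 4)
m = -4 (m = 4*(-1) = -4)
-44 + Q*m = -44 + (13/3)*(-4) = -44 - 52/3 = -184/3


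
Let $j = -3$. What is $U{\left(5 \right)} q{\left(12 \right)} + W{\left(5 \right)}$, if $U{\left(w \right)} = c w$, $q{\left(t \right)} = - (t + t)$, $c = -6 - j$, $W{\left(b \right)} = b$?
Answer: $365$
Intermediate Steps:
$c = -3$ ($c = -6 - -3 = -6 + 3 = -3$)
$q{\left(t \right)} = - 2 t$
$U{\left(w \right)} = - 3 w$
$U{\left(5 \right)} q{\left(12 \right)} + W{\left(5 \right)} = \left(-3\right) 5 \left(\left(-2\right) 12\right) + 5 = \left(-15\right) \left(-24\right) + 5 = 360 + 5 = 365$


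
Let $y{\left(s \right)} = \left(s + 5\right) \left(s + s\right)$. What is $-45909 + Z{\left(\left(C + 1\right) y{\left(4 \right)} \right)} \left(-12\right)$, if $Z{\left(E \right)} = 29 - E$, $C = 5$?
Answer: $-41073$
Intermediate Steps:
$y{\left(s \right)} = 2 s \left(5 + s\right)$ ($y{\left(s \right)} = \left(5 + s\right) 2 s = 2 s \left(5 + s\right)$)
$-45909 + Z{\left(\left(C + 1\right) y{\left(4 \right)} \right)} \left(-12\right) = -45909 + \left(29 - \left(5 + 1\right) 2 \cdot 4 \left(5 + 4\right)\right) \left(-12\right) = -45909 + \left(29 - 6 \cdot 2 \cdot 4 \cdot 9\right) \left(-12\right) = -45909 + \left(29 - 6 \cdot 72\right) \left(-12\right) = -45909 + \left(29 - 432\right) \left(-12\right) = -45909 - -4836 = -45909 + 4836 = -41073$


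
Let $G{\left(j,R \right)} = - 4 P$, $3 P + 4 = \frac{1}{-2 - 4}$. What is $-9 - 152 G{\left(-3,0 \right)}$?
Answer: $- \frac{7681}{9} \approx -853.44$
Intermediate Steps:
$P = - \frac{25}{18}$ ($P = - \frac{4}{3} + \frac{1}{3 \left(-2 - 4\right)} = - \frac{4}{3} + \frac{1}{3 \left(-6\right)} = - \frac{4}{3} + \frac{1}{3} \left(- \frac{1}{6}\right) = - \frac{4}{3} - \frac{1}{18} = - \frac{25}{18} \approx -1.3889$)
$G{\left(j,R \right)} = \frac{50}{9}$ ($G{\left(j,R \right)} = \left(-4\right) \left(- \frac{25}{18}\right) = \frac{50}{9}$)
$-9 - 152 G{\left(-3,0 \right)} = -9 - \frac{7600}{9} = - \frac{7681}{9}$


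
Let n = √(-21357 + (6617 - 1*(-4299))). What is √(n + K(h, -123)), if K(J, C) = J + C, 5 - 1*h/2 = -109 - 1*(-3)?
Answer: √(99 + I*√10441) ≈ 10.983 + 4.6516*I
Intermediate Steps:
h = 222 (h = 10 - 2*(-109 - 1*(-3)) = 10 - 2*(-109 + 3) = 10 - 2*(-106) = 10 + 212 = 222)
n = I*√10441 (n = √(-21357 + (6617 + 4299)) = √(-21357 + 10916) = √(-10441) = I*√10441 ≈ 102.18*I)
K(J, C) = C + J
√(n + K(h, -123)) = √(I*√10441 + (-123 + 222)) = √(I*√10441 + 99) = √(99 + I*√10441)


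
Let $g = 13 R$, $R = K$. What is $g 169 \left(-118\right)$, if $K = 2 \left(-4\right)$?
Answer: $2073968$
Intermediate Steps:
$K = -8$
$R = -8$
$g = -104$ ($g = 13 \left(-8\right) = -104$)
$g 169 \left(-118\right) = \left(-104\right) 169 \left(-118\right) = \left(-17576\right) \left(-118\right) = 2073968$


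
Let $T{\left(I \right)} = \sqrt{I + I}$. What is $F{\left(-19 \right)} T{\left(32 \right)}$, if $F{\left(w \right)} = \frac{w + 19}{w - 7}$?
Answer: $0$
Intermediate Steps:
$T{\left(I \right)} = \sqrt{2} \sqrt{I}$ ($T{\left(I \right)} = \sqrt{2 I} = \sqrt{2} \sqrt{I}$)
$F{\left(w \right)} = \frac{19 + w}{-7 + w}$
$F{\left(-19 \right)} T{\left(32 \right)} = \frac{19 - 19}{-7 - 19} \sqrt{2} \sqrt{32} = \frac{1}{-26} \cdot 0 \sqrt{2} \cdot 4 \sqrt{2} = \left(- \frac{1}{26}\right) 0 \cdot 8 = 0 \cdot 8 = 0$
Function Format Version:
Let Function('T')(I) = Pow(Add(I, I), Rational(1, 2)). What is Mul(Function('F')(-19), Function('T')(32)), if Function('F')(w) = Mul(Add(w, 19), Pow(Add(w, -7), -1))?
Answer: 0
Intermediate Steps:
Function('T')(I) = Mul(Pow(2, Rational(1, 2)), Pow(I, Rational(1, 2))) (Function('T')(I) = Pow(Mul(2, I), Rational(1, 2)) = Mul(Pow(2, Rational(1, 2)), Pow(I, Rational(1, 2))))
Function('F')(w) = Mul(Pow(Add(-7, w), -1), Add(19, w)) (Function('F')(w) = Mul(Add(19, w), Pow(Add(-7, w), -1)) = Mul(Pow(Add(-7, w), -1), Add(19, w)))
Mul(Function('F')(-19), Function('T')(32)) = Mul(Mul(Pow(Add(-7, -19), -1), Add(19, -19)), Mul(Pow(2, Rational(1, 2)), Pow(32, Rational(1, 2)))) = Mul(Mul(Pow(-26, -1), 0), Mul(Pow(2, Rational(1, 2)), Mul(4, Pow(2, Rational(1, 2))))) = Mul(Mul(Rational(-1, 26), 0), 8) = Mul(0, 8) = 0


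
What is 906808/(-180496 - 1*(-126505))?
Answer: -129544/7713 ≈ -16.796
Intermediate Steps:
906808/(-180496 - 1*(-126505)) = 906808/(-180496 + 126505) = 906808/(-53991) = 906808*(-1/53991) = -129544/7713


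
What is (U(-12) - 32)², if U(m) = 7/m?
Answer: 152881/144 ≈ 1061.7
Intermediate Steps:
(U(-12) - 32)² = (7/(-12) - 32)² = (7*(-1/12) - 32)² = (-7/12 - 32)² = (-391/12)² = 152881/144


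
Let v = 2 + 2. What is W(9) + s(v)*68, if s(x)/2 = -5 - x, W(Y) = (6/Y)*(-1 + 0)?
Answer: -3674/3 ≈ -1224.7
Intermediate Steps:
W(Y) = -6/Y (W(Y) = (6/Y)*(-1) = -6/Y)
v = 4
s(x) = -10 - 2*x (s(x) = 2*(-5 - x) = -10 - 2*x)
W(9) + s(v)*68 = -6/9 + (-10 - 2*4)*68 = -6*⅑ + (-10 - 8)*68 = -⅔ - 18*68 = -⅔ - 1224 = -3674/3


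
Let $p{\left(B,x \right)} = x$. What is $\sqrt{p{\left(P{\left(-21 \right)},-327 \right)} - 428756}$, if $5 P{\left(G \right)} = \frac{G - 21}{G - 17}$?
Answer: $i \sqrt{429083} \approx 655.04 i$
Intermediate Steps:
$P{\left(G \right)} = \frac{-21 + G}{5 \left(-17 + G\right)}$ ($P{\left(G \right)} = \frac{\left(G - 21\right) \frac{1}{G - 17}}{5} = \frac{\left(-21 + G\right) \frac{1}{-17 + G}}{5} = \frac{\frac{1}{-17 + G} \left(-21 + G\right)}{5} = \frac{-21 + G}{5 \left(-17 + G\right)}$)
$\sqrt{p{\left(P{\left(-21 \right)},-327 \right)} - 428756} = \sqrt{-327 - 428756} = \sqrt{-429083} = i \sqrt{429083}$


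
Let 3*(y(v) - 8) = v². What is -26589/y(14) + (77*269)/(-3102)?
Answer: -11454277/31020 ≈ -369.25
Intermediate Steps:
y(v) = 8 + v²/3
-26589/y(14) + (77*269)/(-3102) = -26589/(8 + (⅓)*14²) + (77*269)/(-3102) = -26589/(8 + (⅓)*196) + 20713*(-1/3102) = -26589/(8 + 196/3) - 1883/282 = -26589/220/3 - 1883/282 = -26589*3/220 - 1883/282 = -79767/220 - 1883/282 = -11454277/31020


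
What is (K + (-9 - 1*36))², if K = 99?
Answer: 2916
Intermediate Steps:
(K + (-9 - 1*36))² = (99 + (-9 - 1*36))² = (99 + (-9 - 36))² = (99 - 45)² = 54² = 2916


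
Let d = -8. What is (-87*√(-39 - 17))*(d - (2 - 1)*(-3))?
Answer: 870*I*√14 ≈ 3255.2*I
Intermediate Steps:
(-87*√(-39 - 17))*(d - (2 - 1)*(-3)) = (-87*√(-39 - 17))*(-8 - (2 - 1)*(-3)) = (-174*I*√14)*(-8 - (-3)) = (-174*I*√14)*(-8 - 1*(-3)) = (-174*I*√14)*(-8 + 3) = -174*I*√14*(-5) = 870*I*√14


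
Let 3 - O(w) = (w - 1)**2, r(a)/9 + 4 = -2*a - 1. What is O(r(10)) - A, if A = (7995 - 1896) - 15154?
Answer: -42018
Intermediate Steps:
r(a) = -45 - 18*a (r(a) = -36 + 9*(-2*a - 1) = -36 + 9*(-1 - 2*a) = -36 + (-9 - 18*a) = -45 - 18*a)
A = -9055 (A = 6099 - 15154 = -9055)
O(w) = 3 - (-1 + w)**2 (O(w) = 3 - (w - 1)**2 = 3 - (-1 + w)**2)
O(r(10)) - A = (3 - (-1 + (-45 - 18*10))**2) - 1*(-9055) = (3 - (-1 + (-45 - 180))**2) + 9055 = (3 - (-1 - 225)**2) + 9055 = (3 - 1*(-226)**2) + 9055 = (3 - 1*51076) + 9055 = (3 - 51076) + 9055 = -51073 + 9055 = -42018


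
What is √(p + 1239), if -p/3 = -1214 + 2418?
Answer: I*√2373 ≈ 48.713*I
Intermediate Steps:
p = -3612 (p = -3*(-1214 + 2418) = -3*1204 = -3612)
√(p + 1239) = √(-3612 + 1239) = √(-2373) = I*√2373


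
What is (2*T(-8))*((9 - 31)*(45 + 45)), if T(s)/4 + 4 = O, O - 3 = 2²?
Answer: -47520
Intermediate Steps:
O = 7 (O = 3 + 2² = 3 + 4 = 7)
T(s) = 12 (T(s) = -16 + 4*7 = -16 + 28 = 12)
(2*T(-8))*((9 - 31)*(45 + 45)) = (2*12)*((9 - 31)*(45 + 45)) = 24*(-22*90) = 24*(-1980) = -47520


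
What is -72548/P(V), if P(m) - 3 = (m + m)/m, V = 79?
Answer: -72548/5 ≈ -14510.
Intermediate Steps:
P(m) = 5 (P(m) = 3 + (m + m)/m = 3 + (2*m)/m = 3 + 2 = 5)
-72548/P(V) = -72548/5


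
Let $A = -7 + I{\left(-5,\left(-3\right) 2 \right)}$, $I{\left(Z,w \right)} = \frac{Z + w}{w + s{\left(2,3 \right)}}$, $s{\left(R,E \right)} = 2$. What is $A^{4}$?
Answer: $\frac{83521}{256} \approx 326.25$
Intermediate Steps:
$I{\left(Z,w \right)} = \frac{Z + w}{2 + w}$ ($I{\left(Z,w \right)} = \frac{Z + w}{w + 2} = \frac{Z + w}{2 + w}$)
$A = - \frac{17}{4}$ ($A = -7 + \frac{-5 - 6}{2 - 6} = -7 + \frac{1}{-4} \left(-11\right) = -7 - - \frac{11}{4} = -7 + \frac{11}{4} = - \frac{17}{4} \approx -4.25$)
$A^{4} = \left(- \frac{17}{4}\right)^{4} = \frac{83521}{256}$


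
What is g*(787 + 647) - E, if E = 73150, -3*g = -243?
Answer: 43004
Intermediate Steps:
g = 81 (g = -1/3*(-243) = 81)
g*(787 + 647) - E = 81*(787 + 647) - 1*73150 = 81*1434 - 73150 = 116154 - 73150 = 43004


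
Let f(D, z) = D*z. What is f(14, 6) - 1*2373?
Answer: -2289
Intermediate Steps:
f(14, 6) - 1*2373 = 14*6 - 1*2373 = 84 - 2373 = -2289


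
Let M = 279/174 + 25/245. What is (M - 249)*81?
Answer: -56927691/2842 ≈ -20031.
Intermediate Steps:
M = 4847/2842 (M = 279*(1/174) + 25*(1/245) = 93/58 + 5/49 = 4847/2842 ≈ 1.7055)
(M - 249)*81 = (4847/2842 - 249)*81 = -702811/2842*81 = -56927691/2842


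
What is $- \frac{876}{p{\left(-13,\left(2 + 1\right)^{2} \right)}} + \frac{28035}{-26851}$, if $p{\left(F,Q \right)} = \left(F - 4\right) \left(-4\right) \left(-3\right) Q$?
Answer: $- \frac{2329232}{4108203} \approx -0.56697$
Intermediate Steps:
$p{\left(F,Q \right)} = Q \left(-48 + 12 F\right)$ ($p{\left(F,Q \right)} = \left(-4 + F\right) \left(-4\right) \left(-3\right) Q = \left(16 - 4 F\right) \left(-3\right) Q = \left(-48 + 12 F\right) Q = Q \left(-48 + 12 F\right)$)
$- \frac{876}{p{\left(-13,\left(2 + 1\right)^{2} \right)}} + \frac{28035}{-26851} = - \frac{876}{12 \left(2 + 1\right)^{2} \left(-4 - 13\right)} + \frac{28035}{-26851} = - \frac{876}{12 \cdot 3^{2} \left(-17\right)} + 28035 \left(- \frac{1}{26851}\right) = - \frac{876}{12 \cdot 9 \left(-17\right)} - \frac{28035}{26851} = - \frac{876}{-1836} - \frac{28035}{26851} = \left(-876\right) \left(- \frac{1}{1836}\right) - \frac{28035}{26851} = \frac{73}{153} - \frac{28035}{26851} = - \frac{2329232}{4108203}$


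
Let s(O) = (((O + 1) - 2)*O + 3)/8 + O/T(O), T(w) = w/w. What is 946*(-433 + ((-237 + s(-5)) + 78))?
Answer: -2243439/4 ≈ -5.6086e+5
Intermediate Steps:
T(w) = 1
s(O) = 3/8 + O + O*(-1 + O)/8 (s(O) = (((O + 1) - 2)*O + 3)/8 + O/1 = (((1 + O) - 2)*O + 3)*(⅛) + O*1 = ((-1 + O)*O + 3)*(⅛) + O = (O*(-1 + O) + 3)*(⅛) + O = (3 + O*(-1 + O))*(⅛) + O = (3/8 + O*(-1 + O)/8) + O = 3/8 + O + O*(-1 + O)/8)
946*(-433 + ((-237 + s(-5)) + 78)) = 946*(-433 + ((-237 + (3/8 + (⅛)*(-5)² + (7/8)*(-5))) + 78)) = 946*(-433 + ((-237 + (3/8 + (⅛)*25 - 35/8)) + 78)) = 946*(-433 + ((-237 + (3/8 + 25/8 - 35/8)) + 78)) = 946*(-433 + ((-237 - 7/8) + 78)) = 946*(-433 + (-1903/8 + 78)) = 946*(-433 - 1279/8) = 946*(-4743/8) = -2243439/4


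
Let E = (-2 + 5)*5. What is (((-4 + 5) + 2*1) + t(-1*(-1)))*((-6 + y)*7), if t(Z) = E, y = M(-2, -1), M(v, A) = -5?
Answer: -1386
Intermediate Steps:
y = -5
E = 15 (E = 3*5 = 15)
t(Z) = 15
(((-4 + 5) + 2*1) + t(-1*(-1)))*((-6 + y)*7) = (((-4 + 5) + 2*1) + 15)*((-6 - 5)*7) = ((1 + 2) + 15)*(-11*7) = (3 + 15)*(-77) = 18*(-77) = -1386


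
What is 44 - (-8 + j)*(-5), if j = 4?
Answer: 24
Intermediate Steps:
44 - (-8 + j)*(-5) = 44 - (-8 + 4)*(-5) = 44 - (-4)*(-5) = 44 - 1*20 = 44 - 20 = 24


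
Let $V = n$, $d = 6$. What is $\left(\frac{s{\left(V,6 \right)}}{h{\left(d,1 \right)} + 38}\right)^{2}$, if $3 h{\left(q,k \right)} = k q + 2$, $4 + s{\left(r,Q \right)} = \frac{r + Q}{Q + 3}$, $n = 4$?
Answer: $\frac{169}{33489} \approx 0.0050464$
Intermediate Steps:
$V = 4$
$s{\left(r,Q \right)} = -4 + \frac{Q + r}{3 + Q}$ ($s{\left(r,Q \right)} = -4 + \frac{r + Q}{Q + 3} = -4 + \frac{Q + r}{3 + Q}$)
$h{\left(q,k \right)} = \frac{2}{3} + \frac{k q}{3}$ ($h{\left(q,k \right)} = \frac{k q + 2}{3} = \frac{2 + k q}{3} = \frac{2}{3} + \frac{k q}{3}$)
$\left(\frac{s{\left(V,6 \right)}}{h{\left(d,1 \right)} + 38}\right)^{2} = \left(\frac{\frac{1}{3 + 6} \left(-12 + 4 - 18\right)}{\left(\frac{2}{3} + \frac{1}{3} \cdot 1 \cdot 6\right) + 38}\right)^{2} = \left(\frac{\frac{1}{9} \left(-12 + 4 - 18\right)}{\left(\frac{2}{3} + 2\right) + 38}\right)^{2} = \left(\frac{\frac{1}{9} \left(-26\right)}{\frac{8}{3} + 38}\right)^{2} = \left(\frac{1}{\frac{122}{3}} \left(- \frac{26}{9}\right)\right)^{2} = \left(\frac{3}{122} \left(- \frac{26}{9}\right)\right)^{2} = \left(- \frac{13}{183}\right)^{2} = \frac{169}{33489}$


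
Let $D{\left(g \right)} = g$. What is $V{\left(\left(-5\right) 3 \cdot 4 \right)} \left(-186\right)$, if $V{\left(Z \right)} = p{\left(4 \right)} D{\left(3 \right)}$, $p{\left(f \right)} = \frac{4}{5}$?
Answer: $- \frac{2232}{5} \approx -446.4$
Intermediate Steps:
$p{\left(f \right)} = \frac{4}{5}$ ($p{\left(f \right)} = 4 \cdot \frac{1}{5} = \frac{4}{5}$)
$V{\left(Z \right)} = \frac{12}{5}$ ($V{\left(Z \right)} = \frac{4}{5} \cdot 3 = \frac{12}{5}$)
$V{\left(\left(-5\right) 3 \cdot 4 \right)} \left(-186\right) = \frac{12}{5} \left(-186\right) = - \frac{2232}{5}$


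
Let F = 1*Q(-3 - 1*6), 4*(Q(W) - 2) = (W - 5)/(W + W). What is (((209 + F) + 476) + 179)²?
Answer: 972379489/1296 ≈ 7.5029e+5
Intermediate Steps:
Q(W) = 2 + (-5 + W)/(8*W) (Q(W) = 2 + ((W - 5)/(W + W))/4 = 2 + ((-5 + W)/((2*W)))/4 = 2 + ((-5 + W)*(1/(2*W)))/4 = 2 + ((-5 + W)/(2*W))/4 = 2 + (-5 + W)/(8*W))
F = 79/36 (F = 1*((-5 + 17*(-3 - 1*6))/(8*(-3 - 1*6))) = 1*((-5 + 17*(-3 - 6))/(8*(-3 - 6))) = 1*((⅛)*(-5 + 17*(-9))/(-9)) = 1*((⅛)*(-⅑)*(-5 - 153)) = 1*((⅛)*(-⅑)*(-158)) = 1*(79/36) = 79/36 ≈ 2.1944)
(((209 + F) + 476) + 179)² = (((209 + 79/36) + 476) + 179)² = ((7603/36 + 476) + 179)² = (24739/36 + 179)² = (31183/36)² = 972379489/1296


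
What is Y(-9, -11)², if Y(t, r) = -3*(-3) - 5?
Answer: 16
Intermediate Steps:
Y(t, r) = 4 (Y(t, r) = 9 - 5 = 4)
Y(-9, -11)² = 4² = 16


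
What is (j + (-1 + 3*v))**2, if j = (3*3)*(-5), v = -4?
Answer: 3364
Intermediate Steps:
j = -45 (j = 9*(-5) = -45)
(j + (-1 + 3*v))**2 = (-45 + (-1 + 3*(-4)))**2 = (-45 + (-1 - 12))**2 = (-45 - 13)**2 = (-58)**2 = 3364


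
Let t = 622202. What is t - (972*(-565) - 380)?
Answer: 1171762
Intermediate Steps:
t - (972*(-565) - 380) = 622202 - (972*(-565) - 380) = 622202 - (-549180 - 380) = 622202 - 1*(-549560) = 622202 + 549560 = 1171762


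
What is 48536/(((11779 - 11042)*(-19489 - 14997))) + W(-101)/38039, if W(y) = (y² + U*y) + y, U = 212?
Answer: -144677055844/483403073549 ≈ -0.29929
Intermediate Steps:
W(y) = y² + 213*y (W(y) = (y² + 212*y) + y = y² + 213*y)
48536/(((11779 - 11042)*(-19489 - 14997))) + W(-101)/38039 = 48536/(((11779 - 11042)*(-19489 - 14997))) - 101*(213 - 101)/38039 = 48536/((737*(-34486))) - 101*112*(1/38039) = 48536/(-25416182) - 11312*1/38039 = 48536*(-1/25416182) - 11312/38039 = -24268/12708091 - 11312/38039 = -144677055844/483403073549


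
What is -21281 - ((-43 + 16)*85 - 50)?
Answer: -18936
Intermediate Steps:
-21281 - ((-43 + 16)*85 - 50) = -21281 - (-27*85 - 50) = -21281 - (-2295 - 50) = -21281 - 1*(-2345) = -21281 + 2345 = -18936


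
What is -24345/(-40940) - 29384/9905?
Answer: -192368747/81102140 ≈ -2.3719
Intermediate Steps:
-24345/(-40940) - 29384/9905 = -24345*(-1/40940) - 29384*1/9905 = 4869/8188 - 29384/9905 = -192368747/81102140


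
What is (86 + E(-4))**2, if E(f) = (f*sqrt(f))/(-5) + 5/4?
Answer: 3044001/400 + 1396*I/5 ≈ 7610.0 + 279.2*I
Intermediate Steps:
E(f) = 5/4 - f**(3/2)/5 (E(f) = f**(3/2)*(-1/5) + 5*(1/4) = -f**(3/2)/5 + 5/4 = 5/4 - f**(3/2)/5)
(86 + E(-4))**2 = (86 + (5/4 - (-8)*I/5))**2 = (86 + (5/4 + 8*I/5))**2 = (349/4 + 8*I/5)**2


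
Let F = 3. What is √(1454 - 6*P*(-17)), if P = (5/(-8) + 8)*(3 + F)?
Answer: √23870/2 ≈ 77.250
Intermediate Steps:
P = 177/4 (P = (5/(-8) + 8)*(3 + 3) = (5*(-⅛) + 8)*6 = (-5/8 + 8)*6 = (59/8)*6 = 177/4 ≈ 44.250)
√(1454 - 6*P*(-17)) = √(1454 - 6*177/4*(-17)) = √(1454 - 531/2*(-17)) = √(1454 + 9027/2) = √(11935/2) = √23870/2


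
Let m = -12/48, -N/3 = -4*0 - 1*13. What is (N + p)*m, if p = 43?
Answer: -41/2 ≈ -20.500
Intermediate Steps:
N = 39 (N = -3*(-4*0 - 1*13) = -3*(0 - 13) = -3*(-13) = 39)
m = -1/4 (m = -12*1/48 = -1/4 ≈ -0.25000)
(N + p)*m = (39 + 43)*(-1/4) = 82*(-1/4) = -41/2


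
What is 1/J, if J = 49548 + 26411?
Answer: 1/75959 ≈ 1.3165e-5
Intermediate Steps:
J = 75959
1/J = 1/75959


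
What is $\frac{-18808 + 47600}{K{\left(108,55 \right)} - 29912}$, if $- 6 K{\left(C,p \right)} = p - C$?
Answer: $- \frac{2928}{3041} \approx -0.96284$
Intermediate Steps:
$K{\left(C,p \right)} = - \frac{p}{6} + \frac{C}{6}$ ($K{\left(C,p \right)} = - \frac{p - C}{6} = - \frac{p}{6} + \frac{C}{6}$)
$\frac{-18808 + 47600}{K{\left(108,55 \right)} - 29912} = \frac{-18808 + 47600}{\left(\left(- \frac{1}{6}\right) 55 + \frac{1}{6} \cdot 108\right) - 29912} = \frac{28792}{\left(- \frac{55}{6} + 18\right) - 29912} = \frac{28792}{\frac{53}{6} - 29912} = \frac{28792}{- \frac{179419}{6}} = 28792 \left(- \frac{6}{179419}\right) = - \frac{2928}{3041}$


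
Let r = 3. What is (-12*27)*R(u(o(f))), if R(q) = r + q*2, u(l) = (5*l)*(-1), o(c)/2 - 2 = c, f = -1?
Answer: 5508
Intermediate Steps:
o(c) = 4 + 2*c
u(l) = -5*l
R(q) = 3 + 2*q (R(q) = 3 + q*2 = 3 + 2*q)
(-12*27)*R(u(o(f))) = (-12*27)*(3 + 2*(-5*(4 + 2*(-1)))) = -324*(3 + 2*(-5*(4 - 2))) = -324*(3 + 2*(-5*2)) = -324*(3 + 2*(-10)) = -324*(3 - 20) = -324*(-17) = 5508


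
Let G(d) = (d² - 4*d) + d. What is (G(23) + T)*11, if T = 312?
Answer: 8492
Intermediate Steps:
G(d) = d² - 3*d
(G(23) + T)*11 = (23*(-3 + 23) + 312)*11 = (23*20 + 312)*11 = (460 + 312)*11 = 772*11 = 8492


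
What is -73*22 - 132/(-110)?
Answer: -8024/5 ≈ -1604.8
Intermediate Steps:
-73*22 - 132/(-110) = -1606 - 132*(-1/110) = -1606 + 6/5 = -8024/5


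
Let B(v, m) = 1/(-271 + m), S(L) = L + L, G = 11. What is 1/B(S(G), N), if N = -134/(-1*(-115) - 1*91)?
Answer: -3319/12 ≈ -276.58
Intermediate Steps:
S(L) = 2*L
N = -67/12 (N = -134/(115 - 91) = -134/24 = -134*1/24 = -67/12 ≈ -5.5833)
1/B(S(G), N) = 1/(1/(-271 - 67/12)) = 1/(1/(-3319/12)) = 1/(-12/3319) = -3319/12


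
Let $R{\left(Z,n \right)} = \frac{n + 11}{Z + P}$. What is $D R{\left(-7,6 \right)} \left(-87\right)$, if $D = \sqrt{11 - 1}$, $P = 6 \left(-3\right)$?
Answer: $\frac{1479 \sqrt{10}}{25} \approx 187.08$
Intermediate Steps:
$P = -18$
$D = \sqrt{10} \approx 3.1623$
$R{\left(Z,n \right)} = \frac{11 + n}{-18 + Z}$ ($R{\left(Z,n \right)} = \frac{n + 11}{Z - 18} = \frac{11 + n}{-18 + Z}$)
$D R{\left(-7,6 \right)} \left(-87\right) = \sqrt{10} \frac{11 + 6}{-18 - 7} \left(-87\right) = \sqrt{10} \frac{1}{-25} \cdot 17 \left(-87\right) = \sqrt{10} \left(\left(- \frac{1}{25}\right) 17\right) \left(-87\right) = \sqrt{10} \left(- \frac{17}{25}\right) \left(-87\right) = - \frac{17 \sqrt{10}}{25} \left(-87\right) = \frac{1479 \sqrt{10}}{25}$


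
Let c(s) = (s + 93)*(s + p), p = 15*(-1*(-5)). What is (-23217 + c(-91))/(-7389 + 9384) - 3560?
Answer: -7125449/1995 ≈ -3571.7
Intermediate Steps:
p = 75 (p = 15*5 = 75)
c(s) = (75 + s)*(93 + s) (c(s) = (s + 93)*(s + 75) = (93 + s)*(75 + s) = (75 + s)*(93 + s))
(-23217 + c(-91))/(-7389 + 9384) - 3560 = (-23217 + (6975 + (-91)² + 168*(-91)))/(-7389 + 9384) - 3560 = (-23217 + (6975 + 8281 - 15288))/1995 - 3560 = (-23217 - 32)*(1/1995) - 3560 = -23249*1/1995 - 3560 = -23249/1995 - 3560 = -7125449/1995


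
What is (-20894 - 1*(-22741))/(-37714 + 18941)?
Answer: -1847/18773 ≈ -0.098386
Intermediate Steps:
(-20894 - 1*(-22741))/(-37714 + 18941) = (-20894 + 22741)/(-18773) = 1847*(-1/18773) = -1847/18773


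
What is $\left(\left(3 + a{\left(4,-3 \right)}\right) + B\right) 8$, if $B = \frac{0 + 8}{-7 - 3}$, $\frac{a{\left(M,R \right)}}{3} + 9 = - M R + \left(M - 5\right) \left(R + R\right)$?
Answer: $\frac{1168}{5} \approx 233.6$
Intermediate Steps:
$a{\left(M,R \right)} = -27 - 3 M R + 6 R \left(-5 + M\right)$ ($a{\left(M,R \right)} = -27 + 3 \left(- M R + \left(M - 5\right) \left(R + R\right)\right) = -27 + 3 \left(- M R + \left(-5 + M\right) 2 R\right) = -27 + 3 \left(- M R + 2 R \left(-5 + M\right)\right) = -27 - \left(- 6 R \left(-5 + M\right) + 3 M R\right) = -27 - 3 M R + 6 R \left(-5 + M\right)$)
$B = - \frac{4}{5}$ ($B = \frac{8}{-10} = 8 \left(- \frac{1}{10}\right) = - \frac{4}{5} \approx -0.8$)
$\left(\left(3 + a{\left(4,-3 \right)}\right) + B\right) 8 = \left(\left(3 - \left(-63 + 36\right)\right) - \frac{4}{5}\right) 8 = \left(\left(3 - -27\right) - \frac{4}{5}\right) 8 = \left(\left(3 + 27\right) - \frac{4}{5}\right) 8 = \left(30 - \frac{4}{5}\right) 8 = \frac{146}{5} \cdot 8 = \frac{1168}{5}$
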